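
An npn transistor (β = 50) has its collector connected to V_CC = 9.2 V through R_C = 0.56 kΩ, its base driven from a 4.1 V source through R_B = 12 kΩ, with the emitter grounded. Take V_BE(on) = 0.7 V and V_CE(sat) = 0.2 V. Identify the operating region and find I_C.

active; I_C ≈ 14 mA

Assume active. Base-emitter loop: I_B = (V_BB − V_BE)/R_B = (4.1 − 0.7)/12 = 0.283 mA.
I_C = β·I_B = 50×0.283 = 14.2 mA.
V_CE = V_CC − I_C·R_C = 9.2 − 14.2×0.56 = 1.27 V > V_CE(sat), so the active-region assumption holds.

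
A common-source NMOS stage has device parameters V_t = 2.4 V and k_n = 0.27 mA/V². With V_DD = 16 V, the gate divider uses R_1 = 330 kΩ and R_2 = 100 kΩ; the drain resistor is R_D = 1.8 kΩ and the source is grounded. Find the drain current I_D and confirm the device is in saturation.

V_G = V_DD·R_2/(R_1+R_2) = 16×100/430 = 3.72 V. With the source grounded, V_GS = V_G = 3.72 V.
Assume saturation: I_D = (k_n/2)(V_GS − V_t)² = (0.27/2)×(3.72 − 2.4)² = 0.135×1.32² = 0.236 mA.
V_DS = V_DD − I_D·R_D = 16 − 0.236×1.8 = 15.6 V.
Saturation requires V_DS ≥ V_GS − V_t = 1.32 V; 15.6 ≥ 1.32 ✓.

I_D ≈ 0.24 mA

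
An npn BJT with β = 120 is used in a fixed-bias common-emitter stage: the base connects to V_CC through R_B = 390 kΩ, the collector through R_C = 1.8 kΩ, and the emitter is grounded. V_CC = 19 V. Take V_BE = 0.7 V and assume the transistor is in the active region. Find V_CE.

Base loop: V_CC = I_B·R_B + V_BE, so I_B = (19 − 0.7)/390 kΩ = 0.0469 mA.
In the active region I_C = β·I_B = 120 × 0.0469 = 5.63 mA.
Collector loop: V_CE = V_CC − I_C·R_C = 19 − 5.63×1.8 = 8.86 V.
Since V_CE = 8.86 V > V_CE(sat) ≈ 0.2 V, the transistor is in the active region as assumed.

V_CE ≈ 8.9 V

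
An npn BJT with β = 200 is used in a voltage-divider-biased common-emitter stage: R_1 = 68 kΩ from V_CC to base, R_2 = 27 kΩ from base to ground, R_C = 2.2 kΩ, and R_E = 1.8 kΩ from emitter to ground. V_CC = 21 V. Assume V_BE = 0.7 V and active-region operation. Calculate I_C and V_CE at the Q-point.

I_C ≈ 2.8 mA, V_CE ≈ 9.9 V

Thevenize the base divider: V_Th = V_CC·R_2/(R_1+R_2) = 21×27/95 = 5.97 V, R_Th = R_1‖R_2 = 19.3 kΩ.
Base-emitter loop: V_Th = I_B·R_Th + V_BE + (β+1)I_B·R_E, so I_B = (5.97 − 0.7) / (19.3 + 201×1.8) = 0.0138 mA.
I_C = β·I_B = 200×0.0138 = 2.76 mA, and I_E = (β+1)I_B = 2.78 mA.
V_CE = V_CC − I_C·R_C − I_E·R_E = 21 − 2.76×2.2 − 2.78×1.8 = 9.92 V.
V_CE = 9.92 V > 0.2 V confirms active-region operation.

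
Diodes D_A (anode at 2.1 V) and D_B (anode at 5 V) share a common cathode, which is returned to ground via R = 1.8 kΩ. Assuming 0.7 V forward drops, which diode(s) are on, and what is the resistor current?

Only D_B conducts; I_R ≈ 2.4 mA

Assume both conduct. Then node N would need to be at both 2.1−0.7 = 1.4 V and 5−0.7 = 4.3 V, which is impossible.
Assume only D_B conducts: V_N = 5 − 0.7 = 4.3 V, so I_R = 4.3/1.8 = 2.39 mA.
Check D_A: its anode-to-cathode voltage is 2.1 − 4.3 = -2.2 V < 0.7 V, so it is off. The assumption is consistent.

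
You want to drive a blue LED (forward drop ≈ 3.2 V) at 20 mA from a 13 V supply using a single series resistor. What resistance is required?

R ≈ 0.49 kΩ

The resistor drops V_S − V_D = 13 − 3.2 = 9.8 V at 20 mA.
R = 9.8 V / 20 mA = 0.49 kΩ.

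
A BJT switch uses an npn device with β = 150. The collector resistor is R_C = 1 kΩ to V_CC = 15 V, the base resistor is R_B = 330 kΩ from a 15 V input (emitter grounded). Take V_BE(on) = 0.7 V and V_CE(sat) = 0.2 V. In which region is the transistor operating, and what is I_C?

Assume active. Base-emitter loop: I_B = (V_BB − V_BE)/R_B = (15 − 0.7)/330 = 0.0433 mA.
I_C = β·I_B = 150×0.0433 = 6.5 mA.
V_CE = V_CC − I_C·R_C = 15 − 6.5×1 = 8.5 V > V_CE(sat), so the active-region assumption holds.

active; I_C ≈ 6.5 mA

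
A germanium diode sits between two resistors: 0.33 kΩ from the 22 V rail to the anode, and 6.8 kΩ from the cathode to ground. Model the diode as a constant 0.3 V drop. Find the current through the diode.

The two resistors are in series with the diode, so KVL gives 22 = I·0.33 + 0.3 + I·6.8.
I = (22 − 0.3) / (0.33 + 6.8) kΩ = 21.7 / 7.13 = 3.04 mA.

I ≈ 3 mA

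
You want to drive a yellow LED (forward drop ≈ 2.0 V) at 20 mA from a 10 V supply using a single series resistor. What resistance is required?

R ≈ 0.4 kΩ

The resistor drops V_S − V_D = 10 − 2.0 = 8 V at 20 mA.
R = 8 V / 20 mA = 0.4 kΩ.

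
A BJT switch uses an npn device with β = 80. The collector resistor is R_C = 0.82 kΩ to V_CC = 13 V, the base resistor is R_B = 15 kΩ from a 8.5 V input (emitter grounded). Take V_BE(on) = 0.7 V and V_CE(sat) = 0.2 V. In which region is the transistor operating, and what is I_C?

Assume active: I_B = (8.5 − 0.7)/15 = 0.52 mA, giving I_C = β·I_B = 41.6 mA.
But then V_CE = 13 − 41.6×0.82 = -21.1 V < V_CE(sat) = 0.2 V — impossible in the active region.
So the transistor is saturated. With V_CE = 0.2 V, I_C = (V_CC − 0.2)/R_C = 12.8/0.82 = 15.6 mA.
Check: β·I_B = 41.6 mA > I_C = 15.6 mA, confirming saturation.

saturation; I_C ≈ 16 mA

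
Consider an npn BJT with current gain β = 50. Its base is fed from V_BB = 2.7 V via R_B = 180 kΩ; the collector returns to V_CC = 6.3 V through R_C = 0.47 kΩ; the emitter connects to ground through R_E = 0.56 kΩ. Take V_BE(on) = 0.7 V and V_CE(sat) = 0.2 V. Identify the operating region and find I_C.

Assume active. Base-emitter loop: I_B = (V_BB − V_BE)/(R_B + (β+1)R_E) = (2.7 − 0.7)/(180 + 51×0.56) = 0.00959 mA.
I_C = β·I_B = 50×0.00959 = 0.479 mA.
V_CE = V_CC − I_C·R_C − I_E·R_E = 6.3 − 0.479×0.47 − 0.489×0.56 = 5.8 V > V_CE(sat), so the active-region assumption holds.

active; I_C ≈ 0.48 mA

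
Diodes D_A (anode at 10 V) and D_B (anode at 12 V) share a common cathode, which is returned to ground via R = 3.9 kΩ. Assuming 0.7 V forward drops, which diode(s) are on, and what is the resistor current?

Only D_B conducts; I_R ≈ 2.9 mA

Assume both conduct. Then node N would need to be at both 10−0.7 = 9.3 V and 12−0.7 = 11.3 V, which is impossible.
Assume only D_B conducts: V_N = 12 − 0.7 = 11.3 V, so I_R = 11.3/3.9 = 2.9 mA.
Check D_A: its anode-to-cathode voltage is 10 − 11.3 = -1.3 V < 0.7 V, so it is off. The assumption is consistent.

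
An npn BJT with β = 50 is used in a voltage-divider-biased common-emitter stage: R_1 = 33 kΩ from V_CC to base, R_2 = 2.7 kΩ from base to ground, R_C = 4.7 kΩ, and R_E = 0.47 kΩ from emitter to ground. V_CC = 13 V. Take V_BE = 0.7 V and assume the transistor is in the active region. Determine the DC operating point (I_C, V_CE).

I_C ≈ 0.54 mA, V_CE ≈ 10 V

Thevenize the base divider: V_Th = V_CC·R_2/(R_1+R_2) = 13×2.7/35.7 = 0.983 V, R_Th = R_1‖R_2 = 2.5 kΩ.
Base-emitter loop: V_Th = I_B·R_Th + V_BE + (β+1)I_B·R_E, so I_B = (0.983 − 0.7) / (2.5 + 51×0.47) = 0.0107 mA.
I_C = β·I_B = 50×0.0107 = 0.535 mA, and I_E = (β+1)I_B = 0.546 mA.
V_CE = V_CC − I_C·R_C − I_E·R_E = 13 − 0.535×4.7 − 0.546×0.47 = 10.2 V.
V_CE = 10.2 V > 0.2 V confirms active-region operation.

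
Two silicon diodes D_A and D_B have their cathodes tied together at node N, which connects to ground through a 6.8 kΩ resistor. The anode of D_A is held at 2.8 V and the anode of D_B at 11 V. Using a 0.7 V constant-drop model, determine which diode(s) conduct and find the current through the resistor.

Only D_B conducts; I_R ≈ 1.5 mA

Assume both conduct. Then node N would need to be at both 2.8−0.7 = 2.1 V and 11−0.7 = 10.3 V, which is impossible.
Assume only D_B conducts: V_N = 11 − 0.7 = 10.3 V, so I_R = 10.3/6.8 = 1.51 mA.
Check D_A: its anode-to-cathode voltage is 2.8 − 10.3 = -7.5 V < 0.7 V, so it is off. The assumption is consistent.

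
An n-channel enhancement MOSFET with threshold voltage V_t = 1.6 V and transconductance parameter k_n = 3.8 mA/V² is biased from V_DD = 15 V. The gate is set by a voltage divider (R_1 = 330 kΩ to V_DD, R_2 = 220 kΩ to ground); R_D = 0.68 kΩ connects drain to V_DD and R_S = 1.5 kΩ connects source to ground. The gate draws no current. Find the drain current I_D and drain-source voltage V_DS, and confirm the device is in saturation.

I_D ≈ 2.2 mA, V_DS ≈ 10 V

V_G = V_DD·R_2/(R_1+R_2) = 15×220/550 = 6 V.
Assume saturation: I_D = (k_n/2)(V_GS − V_t)² with V_GS = V_G − I_D·R_S = 6 − 1.5·I_D.
Substituting gives 4.27·I_D² − 26.1·I_D + 36.8 = 0, with roots I_D = 2.21 or 3.89 mA.
The root I_D = 3.89 mA gives V_GS = 0.17 V ≤ V_t, so take I_D = 2.21 mA.
Then V_GS = 2.68 V and V_DS = V_DD − I_D(R_D+R_S) = 15 − 2.21×2.18 = 10.2 V.
Saturation requires V_DS ≥ V_GS − V_t = 1.08 V; 10.2 ≥ 1.08 ✓.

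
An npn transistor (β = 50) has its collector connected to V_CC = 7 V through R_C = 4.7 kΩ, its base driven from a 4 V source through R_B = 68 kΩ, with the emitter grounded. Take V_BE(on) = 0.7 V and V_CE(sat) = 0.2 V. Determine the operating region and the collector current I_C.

saturation; I_C ≈ 1.4 mA

Assume active: I_B = (4 − 0.7)/68 = 0.0485 mA, giving I_C = β·I_B = 2.43 mA.
But then V_CE = 7 − 2.43×4.7 = -4.4 V < V_CE(sat) = 0.2 V — impossible in the active region.
So the transistor is saturated. With V_CE = 0.2 V, I_C = (V_CC − 0.2)/R_C = 6.8/4.7 = 1.45 mA.
Check: β·I_B = 2.43 mA > I_C = 1.45 mA, confirming saturation.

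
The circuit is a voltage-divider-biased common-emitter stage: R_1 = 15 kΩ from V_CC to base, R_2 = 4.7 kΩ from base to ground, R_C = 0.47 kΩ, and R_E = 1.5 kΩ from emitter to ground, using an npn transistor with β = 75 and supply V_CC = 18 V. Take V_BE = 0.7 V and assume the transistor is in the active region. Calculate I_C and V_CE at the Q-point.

Thevenize the base divider: V_Th = V_CC·R_2/(R_1+R_2) = 18×4.7/19.7 = 4.29 V, R_Th = R_1‖R_2 = 3.58 kΩ.
Base-emitter loop: V_Th = I_B·R_Th + V_BE + (β+1)I_B·R_E, so I_B = (4.29 − 0.7) / (3.58 + 76×1.5) = 0.0306 mA.
I_C = β·I_B = 75×0.0306 = 2.29 mA, and I_E = (β+1)I_B = 2.32 mA.
V_CE = V_CC − I_C·R_C − I_E·R_E = 18 − 2.29×0.47 − 2.32×1.5 = 13.4 V.
V_CE = 13.4 V > 0.2 V confirms active-region operation.

I_C ≈ 2.3 mA, V_CE ≈ 13 V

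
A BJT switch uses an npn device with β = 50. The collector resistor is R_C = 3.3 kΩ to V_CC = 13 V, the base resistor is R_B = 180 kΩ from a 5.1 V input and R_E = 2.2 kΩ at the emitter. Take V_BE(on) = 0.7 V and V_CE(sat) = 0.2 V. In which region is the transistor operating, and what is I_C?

Assume active. Base-emitter loop: I_B = (V_BB − V_BE)/(R_B + (β+1)R_E) = (5.1 − 0.7)/(180 + 51×2.2) = 0.0151 mA.
I_C = β·I_B = 50×0.0151 = 0.753 mA.
V_CE = V_CC − I_C·R_C − I_E·R_E = 13 − 0.753×3.3 − 0.768×2.2 = 8.83 V > V_CE(sat), so the active-region assumption holds.

active; I_C ≈ 0.75 mA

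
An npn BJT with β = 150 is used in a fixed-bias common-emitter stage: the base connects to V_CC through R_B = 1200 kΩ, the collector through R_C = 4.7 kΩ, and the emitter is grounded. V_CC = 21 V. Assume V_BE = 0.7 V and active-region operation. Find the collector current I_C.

I_C ≈ 2.5 mA

Base loop: V_CC = I_B·R_B + V_BE, so I_B = (21 − 0.7)/1200 kΩ = 0.0169 mA.
In the active region I_C = β·I_B = 150 × 0.0169 = 2.54 mA.
Collector loop: V_CE = V_CC − I_C·R_C = 21 − 2.54×4.7 = 9.07 V.
Since V_CE = 9.07 V > V_CE(sat) ≈ 0.2 V, the transistor is in the active region as assumed.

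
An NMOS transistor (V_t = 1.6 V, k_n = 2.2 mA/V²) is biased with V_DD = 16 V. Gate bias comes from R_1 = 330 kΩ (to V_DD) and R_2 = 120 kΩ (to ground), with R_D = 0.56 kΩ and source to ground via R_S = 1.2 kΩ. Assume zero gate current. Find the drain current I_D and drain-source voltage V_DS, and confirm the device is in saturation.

V_G = V_DD·R_2/(R_1+R_2) = 16×120/450 = 4.27 V.
Assume saturation: I_D = (k_n/2)(V_GS − V_t)² with V_GS = V_G − I_D·R_S = 4.27 − 1.2·I_D.
Substituting gives 1.58·I_D² − 8.04·I_D + 7.82 = 0, with roots I_D = 1.31 or 3.76 mA.
The root I_D = 3.76 mA gives V_GS = -0.25 V ≤ V_t, so take I_D = 1.31 mA.
Then V_GS = 2.69 V and V_DS = V_DD − I_D(R_D+R_S) = 16 − 1.31×1.76 = 13.7 V.
Saturation requires V_DS ≥ V_GS − V_t = 1.09 V; 13.7 ≥ 1.09 ✓.

I_D ≈ 1.3 mA, V_DS ≈ 14 V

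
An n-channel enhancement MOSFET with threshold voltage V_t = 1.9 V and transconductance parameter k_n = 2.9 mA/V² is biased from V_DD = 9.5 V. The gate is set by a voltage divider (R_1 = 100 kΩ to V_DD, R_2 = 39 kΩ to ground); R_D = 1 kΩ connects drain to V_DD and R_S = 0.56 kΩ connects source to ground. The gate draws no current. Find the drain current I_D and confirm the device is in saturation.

I_D ≈ 0.41 mA

V_G = V_DD·R_2/(R_1+R_2) = 9.5×39/139 = 2.67 V.
Assume saturation: I_D = (k_n/2)(V_GS − V_t)² with V_GS = V_G − I_D·R_S = 2.67 − 0.56·I_D.
Substituting gives 0.455·I_D² − 2.24·I_D + 0.85 = 0, with roots I_D = 0.413 or 4.52 mA.
The root I_D = 4.52 mA gives V_GS = 0.135 V ≤ V_t, so take I_D = 0.413 mA.
Then V_GS = 2.43 V and V_DS = V_DD − I_D(R_D+R_S) = 9.5 − 0.413×1.56 = 8.86 V.
Saturation requires V_DS ≥ V_GS − V_t = 0.534 V; 8.86 ≥ 0.534 ✓.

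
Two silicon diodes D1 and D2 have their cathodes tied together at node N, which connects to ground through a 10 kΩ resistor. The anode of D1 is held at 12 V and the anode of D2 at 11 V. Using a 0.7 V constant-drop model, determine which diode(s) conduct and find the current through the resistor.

Assume both conduct. Then node N would need to be at both 12−0.7 = 11.3 V and 11−0.7 = 10.3 V, which is impossible.
Assume only D1 conducts: V_N = 12 − 0.7 = 11.3 V, so I_R = 11.3/10 = 1.13 mA.
Check D2: its anode-to-cathode voltage is 11 − 11.3 = -0.3 V < 0.7 V, so it is off. The assumption is consistent.

Only D1 conducts; I_R ≈ 1.1 mA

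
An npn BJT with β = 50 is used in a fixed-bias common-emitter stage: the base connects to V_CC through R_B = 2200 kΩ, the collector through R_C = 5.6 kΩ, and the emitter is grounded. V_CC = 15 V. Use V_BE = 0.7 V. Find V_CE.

V_CE ≈ 13 V

Base loop: V_CC = I_B·R_B + V_BE, so I_B = (15 − 0.7)/2200 kΩ = 0.0065 mA.
In the active region I_C = β·I_B = 50 × 0.0065 = 0.325 mA.
Collector loop: V_CE = V_CC − I_C·R_C = 15 − 0.325×5.6 = 13.2 V.
Since V_CE = 13.2 V > V_CE(sat) ≈ 0.2 V, the transistor is in the active region as assumed.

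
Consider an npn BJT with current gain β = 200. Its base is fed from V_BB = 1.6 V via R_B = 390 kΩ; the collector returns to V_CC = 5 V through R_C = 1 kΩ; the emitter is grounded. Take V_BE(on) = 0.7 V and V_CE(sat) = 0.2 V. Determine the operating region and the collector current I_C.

active; I_C ≈ 0.46 mA

Assume active. Base-emitter loop: I_B = (V_BB − V_BE)/R_B = (1.6 − 0.7)/390 = 0.00231 mA.
I_C = β·I_B = 200×0.00231 = 0.462 mA.
V_CE = V_CC − I_C·R_C = 5 − 0.462×1 = 4.54 V > V_CE(sat), so the active-region assumption holds.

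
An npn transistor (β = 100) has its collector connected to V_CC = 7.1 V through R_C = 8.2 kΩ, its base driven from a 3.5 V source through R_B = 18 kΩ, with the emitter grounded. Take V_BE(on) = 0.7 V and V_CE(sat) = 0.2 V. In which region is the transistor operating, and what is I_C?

saturation; I_C ≈ 0.84 mA

Assume active: I_B = (3.5 − 0.7)/18 = 0.156 mA, giving I_C = β·I_B = 15.6 mA.
But then V_CE = 7.1 − 15.6×8.2 = -120 V < V_CE(sat) = 0.2 V — impossible in the active region.
So the transistor is saturated. With V_CE = 0.2 V, I_C = (V_CC − 0.2)/R_C = 6.9/8.2 = 0.841 mA.
Check: β·I_B = 15.6 mA > I_C = 0.841 mA, confirming saturation.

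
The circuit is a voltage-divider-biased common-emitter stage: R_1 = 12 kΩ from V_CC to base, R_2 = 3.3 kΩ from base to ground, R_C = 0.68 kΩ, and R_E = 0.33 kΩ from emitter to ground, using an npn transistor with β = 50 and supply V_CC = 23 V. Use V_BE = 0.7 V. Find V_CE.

V_CE ≈ 12 V

Thevenize the base divider: V_Th = V_CC·R_2/(R_1+R_2) = 23×3.3/15.3 = 4.96 V, R_Th = R_1‖R_2 = 2.59 kΩ.
Base-emitter loop: V_Th = I_B·R_Th + V_BE + (β+1)I_B·R_E, so I_B = (4.96 − 0.7) / (2.59 + 51×0.33) = 0.219 mA.
I_C = β·I_B = 50×0.219 = 11 mA, and I_E = (β+1)I_B = 11.2 mA.
V_CE = V_CC − I_C·R_C − I_E·R_E = 23 − 11×0.68 − 11.2×0.33 = 11.8 V.
V_CE = 11.8 V > 0.2 V confirms active-region operation.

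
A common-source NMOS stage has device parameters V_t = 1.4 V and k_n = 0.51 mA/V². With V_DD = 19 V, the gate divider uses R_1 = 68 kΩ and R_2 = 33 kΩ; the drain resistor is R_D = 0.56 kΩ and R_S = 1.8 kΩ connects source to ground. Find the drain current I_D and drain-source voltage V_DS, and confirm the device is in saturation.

V_G = V_DD·R_2/(R_1+R_2) = 19×33/101 = 6.21 V.
Assume saturation: I_D = (k_n/2)(V_GS − V_t)² with V_GS = V_G − I_D·R_S = 6.21 − 1.8·I_D.
Substituting gives 0.826·I_D² − 5.41·I_D + 5.89 = 0, with roots I_D = 1.38 or 5.17 mA.
The root I_D = 5.17 mA gives V_GS = -3.1 V ≤ V_t, so take I_D = 1.38 mA.
Then V_GS = 3.73 V and V_DS = V_DD − I_D(R_D+R_S) = 19 − 1.38×2.36 = 15.7 V.
Saturation requires V_DS ≥ V_GS − V_t = 2.33 V; 15.7 ≥ 2.33 ✓.

I_D ≈ 1.4 mA, V_DS ≈ 16 V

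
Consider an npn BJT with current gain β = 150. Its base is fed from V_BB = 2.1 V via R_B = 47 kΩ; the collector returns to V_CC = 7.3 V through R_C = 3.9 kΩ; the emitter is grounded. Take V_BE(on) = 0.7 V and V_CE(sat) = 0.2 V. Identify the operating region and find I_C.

saturation; I_C ≈ 1.8 mA

Assume active: I_B = (2.1 − 0.7)/47 = 0.0298 mA, giving I_C = β·I_B = 4.47 mA.
But then V_CE = 7.3 − 4.47×3.9 = -10.1 V < V_CE(sat) = 0.2 V — impossible in the active region.
So the transistor is saturated. With V_CE = 0.2 V, I_C = (V_CC − 0.2)/R_C = 7.1/3.9 = 1.82 mA.
Check: β·I_B = 4.47 mA > I_C = 1.82 mA, confirming saturation.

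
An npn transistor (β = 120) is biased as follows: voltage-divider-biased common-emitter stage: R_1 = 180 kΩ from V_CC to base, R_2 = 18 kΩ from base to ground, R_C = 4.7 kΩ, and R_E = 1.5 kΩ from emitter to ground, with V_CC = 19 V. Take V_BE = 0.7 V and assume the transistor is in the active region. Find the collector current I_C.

I_C ≈ 0.62 mA

Thevenize the base divider: V_Th = V_CC·R_2/(R_1+R_2) = 19×18/198 = 1.73 V, R_Th = R_1‖R_2 = 16.4 kΩ.
Base-emitter loop: V_Th = I_B·R_Th + V_BE + (β+1)I_B·R_E, so I_B = (1.73 − 0.7) / (16.4 + 121×1.5) = 0.00519 mA.
I_C = β·I_B = 120×0.00519 = 0.623 mA, and I_E = (β+1)I_B = 0.628 mA.
V_CE = V_CC − I_C·R_C − I_E·R_E = 19 − 0.623×4.7 − 0.628×1.5 = 15.1 V.
V_CE = 15.1 V > 0.2 V confirms active-region operation.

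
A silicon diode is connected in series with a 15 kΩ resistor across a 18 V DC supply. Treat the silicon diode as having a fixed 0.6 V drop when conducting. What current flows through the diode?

KVL around the loop: 18 = V_D + I·R = 0.6 + I × 15 kΩ.
So I = (18 − 0.6) / 15 kΩ = 17.4 / 15 = 1.16 mA.

I ≈ 1.2 mA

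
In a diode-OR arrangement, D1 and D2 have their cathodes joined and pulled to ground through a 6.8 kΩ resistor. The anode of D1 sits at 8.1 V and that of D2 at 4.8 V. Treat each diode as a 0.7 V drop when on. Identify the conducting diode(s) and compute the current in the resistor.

Only D1 conducts; I_R ≈ 1.1 mA

Assume both conduct. Then node N would need to be at both 8.1−0.7 = 7.4 V and 4.8−0.7 = 4.1 V, which is impossible.
Assume only D1 conducts: V_N = 8.1 − 0.7 = 7.4 V, so I_R = 7.4/6.8 = 1.09 mA.
Check D2: its anode-to-cathode voltage is 4.8 − 7.4 = -2.6 V < 0.7 V, so it is off. The assumption is consistent.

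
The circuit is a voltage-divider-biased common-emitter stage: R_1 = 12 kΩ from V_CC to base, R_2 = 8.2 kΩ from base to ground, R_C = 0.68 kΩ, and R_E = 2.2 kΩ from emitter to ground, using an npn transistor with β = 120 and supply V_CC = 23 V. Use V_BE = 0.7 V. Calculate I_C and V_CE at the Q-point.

Thevenize the base divider: V_Th = V_CC·R_2/(R_1+R_2) = 23×8.2/20.2 = 9.34 V, R_Th = R_1‖R_2 = 4.87 kΩ.
Base-emitter loop: V_Th = I_B·R_Th + V_BE + (β+1)I_B·R_E, so I_B = (9.34 − 0.7) / (4.87 + 121×2.2) = 0.0319 mA.
I_C = β·I_B = 120×0.0319 = 3.82 mA, and I_E = (β+1)I_B = 3.86 mA.
V_CE = V_CC − I_C·R_C − I_E·R_E = 23 − 3.82×0.68 − 3.86×2.2 = 11.9 V.
V_CE = 11.9 V > 0.2 V confirms active-region operation.

I_C ≈ 3.8 mA, V_CE ≈ 12 V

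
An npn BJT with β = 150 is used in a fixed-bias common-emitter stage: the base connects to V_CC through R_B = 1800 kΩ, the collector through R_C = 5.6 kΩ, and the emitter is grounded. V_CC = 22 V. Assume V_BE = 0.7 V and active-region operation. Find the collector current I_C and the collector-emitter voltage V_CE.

Base loop: V_CC = I_B·R_B + V_BE, so I_B = (22 − 0.7)/1800 kΩ = 0.0118 mA.
In the active region I_C = β·I_B = 150 × 0.0118 = 1.78 mA.
Collector loop: V_CE = V_CC − I_C·R_C = 22 − 1.78×5.6 = 12.1 V.
Since V_CE = 12.1 V > V_CE(sat) ≈ 0.2 V, the transistor is in the active region as assumed.

I_C ≈ 1.8 mA, V_CE ≈ 12 V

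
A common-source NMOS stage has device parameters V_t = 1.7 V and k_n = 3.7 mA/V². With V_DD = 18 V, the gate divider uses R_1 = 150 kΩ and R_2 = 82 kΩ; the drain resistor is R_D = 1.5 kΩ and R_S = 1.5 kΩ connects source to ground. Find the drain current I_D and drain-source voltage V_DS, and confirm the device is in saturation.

I_D ≈ 2.4 mA, V_DS ≈ 11 V

V_G = V_DD·R_2/(R_1+R_2) = 18×82/232 = 6.36 V.
Assume saturation: I_D = (k_n/2)(V_GS − V_t)² with V_GS = V_G − I_D·R_S = 6.36 − 1.5·I_D.
Substituting gives 4.16·I_D² − 26.9·I_D + 40.2 = 0, with roots I_D = 2.36 or 4.1 mA.
The root I_D = 4.1 mA gives V_GS = 0.211 V ≤ V_t, so take I_D = 2.36 mA.
Then V_GS = 2.83 V and V_DS = V_DD − I_D(R_D+R_S) = 18 − 2.36×3 = 10.9 V.
Saturation requires V_DS ≥ V_GS − V_t = 1.13 V; 10.9 ≥ 1.13 ✓.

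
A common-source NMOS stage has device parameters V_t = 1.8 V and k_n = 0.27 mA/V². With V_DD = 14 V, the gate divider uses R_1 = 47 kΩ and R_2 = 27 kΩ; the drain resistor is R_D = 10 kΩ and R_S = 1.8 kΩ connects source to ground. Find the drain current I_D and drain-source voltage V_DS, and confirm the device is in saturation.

I_D ≈ 0.63 mA, V_DS ≈ 6.5 V

V_G = V_DD·R_2/(R_1+R_2) = 14×27/74 = 5.11 V.
Assume saturation: I_D = (k_n/2)(V_GS − V_t)² with V_GS = V_G − I_D·R_S = 5.11 − 1.8·I_D.
Substituting gives 0.437·I_D² − 2.61·I_D + 1.48 = 0, with roots I_D = 0.634 or 5.33 mA.
The root I_D = 5.33 mA gives V_GS = -4.48 V ≤ V_t, so take I_D = 0.634 mA.
Then V_GS = 3.97 V and V_DS = V_DD − I_D(R_D+R_S) = 14 − 0.634×11.8 = 6.52 V.
Saturation requires V_DS ≥ V_GS − V_t = 2.17 V; 6.52 ≥ 2.17 ✓.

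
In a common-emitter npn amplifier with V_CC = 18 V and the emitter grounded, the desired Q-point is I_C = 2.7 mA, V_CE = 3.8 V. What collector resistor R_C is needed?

Collector loop: V_CC = I_C·R_C + V_CE.
R_C = (V_CC − V_CE)/I_C = (18 − 3.8)/2.7 = 5.26 kΩ.

R_C ≈ 5.3 kΩ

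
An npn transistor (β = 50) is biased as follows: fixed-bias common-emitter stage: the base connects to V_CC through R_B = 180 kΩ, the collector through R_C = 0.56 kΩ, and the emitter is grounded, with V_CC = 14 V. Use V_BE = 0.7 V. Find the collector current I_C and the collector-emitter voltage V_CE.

I_C ≈ 3.7 mA, V_CE ≈ 12 V

Base loop: V_CC = I_B·R_B + V_BE, so I_B = (14 − 0.7)/180 kΩ = 0.0739 mA.
In the active region I_C = β·I_B = 50 × 0.0739 = 3.69 mA.
Collector loop: V_CE = V_CC − I_C·R_C = 14 − 3.69×0.56 = 11.9 V.
Since V_CE = 11.9 V > V_CE(sat) ≈ 0.2 V, the transistor is in the active region as assumed.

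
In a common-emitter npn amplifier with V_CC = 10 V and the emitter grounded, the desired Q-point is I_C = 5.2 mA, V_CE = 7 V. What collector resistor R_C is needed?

Collector loop: V_CC = I_C·R_C + V_CE.
R_C = (V_CC − V_CE)/I_C = (10 − 7)/5.2 = 0.577 kΩ.

R_C ≈ 0.58 kΩ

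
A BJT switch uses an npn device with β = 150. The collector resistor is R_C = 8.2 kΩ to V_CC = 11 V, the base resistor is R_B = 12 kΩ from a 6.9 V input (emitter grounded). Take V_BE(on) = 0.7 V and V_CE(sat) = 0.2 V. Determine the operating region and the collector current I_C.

Assume active: I_B = (6.9 − 0.7)/12 = 0.517 mA, giving I_C = β·I_B = 77.5 mA.
But then V_CE = 11 − 77.5×8.2 = -625 V < V_CE(sat) = 0.2 V — impossible in the active region.
So the transistor is saturated. With V_CE = 0.2 V, I_C = (V_CC − 0.2)/R_C = 10.8/8.2 = 1.32 mA.
Check: β·I_B = 77.5 mA > I_C = 1.32 mA, confirming saturation.

saturation; I_C ≈ 1.3 mA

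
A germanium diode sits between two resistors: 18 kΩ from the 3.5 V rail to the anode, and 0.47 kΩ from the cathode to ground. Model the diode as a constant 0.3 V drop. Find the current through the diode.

I ≈ 0.17 mA

The two resistors are in series with the diode, so KVL gives 3.5 = I·18 + 0.3 + I·0.47.
I = (3.5 − 0.3) / (18 + 0.47) kΩ = 3.2 / 18.5 = 0.173 mA.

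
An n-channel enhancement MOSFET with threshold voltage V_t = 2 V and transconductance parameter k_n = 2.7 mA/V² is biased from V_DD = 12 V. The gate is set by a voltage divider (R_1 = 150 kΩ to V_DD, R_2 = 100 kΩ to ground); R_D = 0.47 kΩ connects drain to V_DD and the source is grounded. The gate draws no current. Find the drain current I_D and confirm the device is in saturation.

V_G = V_DD·R_2/(R_1+R_2) = 12×100/250 = 4.8 V. With the source grounded, V_GS = V_G = 4.8 V.
Assume saturation: I_D = (k_n/2)(V_GS − V_t)² = (2.7/2)×(4.8 − 2)² = 1.35×2.8² = 10.6 mA.
V_DS = V_DD − I_D·R_D = 12 − 10.6×0.47 = 7.03 V.
Saturation requires V_DS ≥ V_GS − V_t = 2.8 V; 7.03 ≥ 2.8 ✓.

I_D ≈ 11 mA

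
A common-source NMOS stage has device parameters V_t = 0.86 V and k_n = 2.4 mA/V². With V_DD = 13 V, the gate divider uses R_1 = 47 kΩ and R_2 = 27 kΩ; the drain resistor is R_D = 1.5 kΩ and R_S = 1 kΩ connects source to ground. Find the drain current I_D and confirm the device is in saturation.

V_G = V_DD·R_2/(R_1+R_2) = 13×27/74 = 4.74 V.
Assume saturation: I_D = (k_n/2)(V_GS − V_t)² with V_GS = V_G − I_D·R_S = 4.74 − 1·I_D.
Substituting gives 1.2·I_D² − 10.3·I_D + 18.1 = 0, with roots I_D = 2.45 or 6.15 mA.
The root I_D = 6.15 mA gives V_GS = -1.4 V ≤ V_t, so take I_D = 2.45 mA.
Then V_GS = 2.29 V and V_DS = V_DD − I_D(R_D+R_S) = 13 − 2.45×2.5 = 6.87 V.
Saturation requires V_DS ≥ V_GS − V_t = 1.43 V; 6.87 ≥ 1.43 ✓.

I_D ≈ 2.5 mA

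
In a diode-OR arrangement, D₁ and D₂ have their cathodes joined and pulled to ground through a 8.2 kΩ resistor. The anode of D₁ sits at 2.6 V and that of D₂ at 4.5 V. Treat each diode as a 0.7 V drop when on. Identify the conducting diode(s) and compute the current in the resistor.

Only D₂ conducts; I_R ≈ 0.46 mA

Assume both conduct. Then node N would need to be at both 2.6−0.7 = 1.9 V and 4.5−0.7 = 3.8 V, which is impossible.
Assume only D₂ conducts: V_N = 4.5 − 0.7 = 3.8 V, so I_R = 3.8/8.2 = 0.463 mA.
Check D₁: its anode-to-cathode voltage is 2.6 − 3.8 = -1.2 V < 0.7 V, so it is off. The assumption is consistent.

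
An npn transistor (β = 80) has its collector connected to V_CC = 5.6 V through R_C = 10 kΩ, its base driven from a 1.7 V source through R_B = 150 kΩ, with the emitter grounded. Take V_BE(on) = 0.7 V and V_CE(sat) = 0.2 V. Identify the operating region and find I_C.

Assume active. Base-emitter loop: I_B = (V_BB − V_BE)/R_B = (1.7 − 0.7)/150 = 0.00667 mA.
I_C = β·I_B = 80×0.00667 = 0.533 mA.
V_CE = V_CC − I_C·R_C = 5.6 − 0.533×10 = 0.267 V > V_CE(sat), so the active-region assumption holds.

active; I_C ≈ 0.53 mA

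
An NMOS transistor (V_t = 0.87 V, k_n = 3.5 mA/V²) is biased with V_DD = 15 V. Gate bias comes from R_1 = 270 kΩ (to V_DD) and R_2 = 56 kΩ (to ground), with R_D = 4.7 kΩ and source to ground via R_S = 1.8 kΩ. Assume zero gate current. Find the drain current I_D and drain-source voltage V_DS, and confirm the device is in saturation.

I_D ≈ 0.62 mA, V_DS ≈ 11 V

V_G = V_DD·R_2/(R_1+R_2) = 15×56/326 = 2.58 V.
Assume saturation: I_D = (k_n/2)(V_GS − V_t)² with V_GS = V_G − I_D·R_S = 2.58 − 1.8·I_D.
Substituting gives 5.67·I_D² − 11.8·I_D + 5.1 = 0, with roots I_D = 0.618 or 1.45 mA.
The root I_D = 1.45 mA gives V_GS = -0.0417 V ≤ V_t, so take I_D = 0.618 mA.
Then V_GS = 1.46 V and V_DS = V_DD − I_D(R_D+R_S) = 15 − 0.618×6.5 = 11 V.
Saturation requires V_DS ≥ V_GS − V_t = 0.594 V; 11 ≥ 0.594 ✓.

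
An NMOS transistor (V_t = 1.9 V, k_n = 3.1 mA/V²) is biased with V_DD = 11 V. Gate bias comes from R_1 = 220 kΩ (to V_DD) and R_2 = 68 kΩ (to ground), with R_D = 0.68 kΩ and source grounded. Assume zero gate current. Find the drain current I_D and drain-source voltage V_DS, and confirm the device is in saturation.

V_G = V_DD·R_2/(R_1+R_2) = 11×68/288 = 2.6 V. With the source grounded, V_GS = V_G = 2.6 V.
Assume saturation: I_D = (k_n/2)(V_GS − V_t)² = (3.1/2)×(2.6 − 1.9)² = 1.55×0.697² = 0.753 mA.
V_DS = V_DD − I_D·R_D = 11 − 0.753×0.68 = 10.5 V.
Saturation requires V_DS ≥ V_GS − V_t = 0.697 V; 10.5 ≥ 0.697 ✓.

I_D ≈ 0.75 mA, V_DS ≈ 10 V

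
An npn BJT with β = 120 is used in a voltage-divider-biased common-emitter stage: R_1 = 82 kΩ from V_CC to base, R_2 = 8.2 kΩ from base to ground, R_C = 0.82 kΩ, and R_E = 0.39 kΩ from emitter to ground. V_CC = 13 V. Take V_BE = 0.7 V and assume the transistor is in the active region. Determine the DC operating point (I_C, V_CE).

I_C ≈ 1.1 mA, V_CE ≈ 12 V

Thevenize the base divider: V_Th = V_CC·R_2/(R_1+R_2) = 13×8.2/90.2 = 1.18 V, R_Th = R_1‖R_2 = 7.45 kΩ.
Base-emitter loop: V_Th = I_B·R_Th + V_BE + (β+1)I_B·R_E, so I_B = (1.18 − 0.7) / (7.45 + 121×0.39) = 0.00882 mA.
I_C = β·I_B = 120×0.00882 = 1.06 mA, and I_E = (β+1)I_B = 1.07 mA.
V_CE = V_CC − I_C·R_C − I_E·R_E = 13 − 1.06×0.82 − 1.07×0.39 = 11.7 V.
V_CE = 11.7 V > 0.2 V confirms active-region operation.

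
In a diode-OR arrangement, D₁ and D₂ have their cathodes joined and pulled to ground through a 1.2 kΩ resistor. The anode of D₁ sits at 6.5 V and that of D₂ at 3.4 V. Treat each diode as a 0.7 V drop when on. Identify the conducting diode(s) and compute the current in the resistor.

Assume both conduct. Then node N would need to be at both 6.5−0.7 = 5.8 V and 3.4−0.7 = 2.7 V, which is impossible.
Assume only D₁ conducts: V_N = 6.5 − 0.7 = 5.8 V, so I_R = 5.8/1.2 = 4.83 mA.
Check D₂: its anode-to-cathode voltage is 3.4 − 5.8 = -2.4 V < 0.7 V, so it is off. The assumption is consistent.

Only D₁ conducts; I_R ≈ 4.8 mA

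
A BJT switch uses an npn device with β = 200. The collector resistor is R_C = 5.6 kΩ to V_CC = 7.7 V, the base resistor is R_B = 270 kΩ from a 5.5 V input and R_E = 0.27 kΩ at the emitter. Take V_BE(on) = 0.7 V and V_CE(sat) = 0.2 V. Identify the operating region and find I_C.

Assume active: I_B = (5.5 − 0.7)/(270 + 201×0.27) = 0.0148 mA, I_C = β·I_B = 2.96 mA.
Then V_CE = 7.7 − 2.96×5.6 − 2.98×0.27 = -9.68 V < 0.2 V — the active assumption fails.
Re-solve with V_CE = 0.2 V. KCL at the emitter: V_E/R_E = (V_BB−0.7−V_E)/R_B + (V_CC−0.2−V_E)/R_C, giving V_E = 0.349 V.
I_C = (V_CC − 0.2 − V_E)/R_C = (7.5 − 0.349)/5.6 = 1.28 mA.
Check: I_B = (4.8 − 0.349)/270 = 0.0165 mA, and β·I_B = 3.3 mA > I_C, confirming saturation.

saturation; I_C ≈ 1.3 mA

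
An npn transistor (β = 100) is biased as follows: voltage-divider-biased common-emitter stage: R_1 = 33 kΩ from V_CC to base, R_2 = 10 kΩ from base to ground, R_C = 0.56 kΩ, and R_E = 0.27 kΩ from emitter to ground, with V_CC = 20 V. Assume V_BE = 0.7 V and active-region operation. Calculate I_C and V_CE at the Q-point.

Thevenize the base divider: V_Th = V_CC·R_2/(R_1+R_2) = 20×10/43 = 4.65 V, R_Th = R_1‖R_2 = 7.67 kΩ.
Base-emitter loop: V_Th = I_B·R_Th + V_BE + (β+1)I_B·R_E, so I_B = (4.65 − 0.7) / (7.67 + 101×0.27) = 0.113 mA.
I_C = β·I_B = 100×0.113 = 11.3 mA, and I_E = (β+1)I_B = 11.4 mA.
V_CE = V_CC − I_C·R_C − I_E·R_E = 20 − 11.3×0.56 − 11.4×0.27 = 10.6 V.
V_CE = 10.6 V > 0.2 V confirms active-region operation.

I_C ≈ 11 mA, V_CE ≈ 11 V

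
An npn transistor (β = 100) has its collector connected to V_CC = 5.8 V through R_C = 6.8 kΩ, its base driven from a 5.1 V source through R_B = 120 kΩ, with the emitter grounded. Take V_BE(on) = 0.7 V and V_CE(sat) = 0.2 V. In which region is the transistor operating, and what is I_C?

saturation; I_C ≈ 0.82 mA

Assume active: I_B = (5.1 − 0.7)/120 = 0.0367 mA, giving I_C = β·I_B = 3.67 mA.
But then V_CE = 5.8 − 3.67×6.8 = -19.1 V < V_CE(sat) = 0.2 V — impossible in the active region.
So the transistor is saturated. With V_CE = 0.2 V, I_C = (V_CC − 0.2)/R_C = 5.6/6.8 = 0.824 mA.
Check: β·I_B = 3.67 mA > I_C = 0.824 mA, confirming saturation.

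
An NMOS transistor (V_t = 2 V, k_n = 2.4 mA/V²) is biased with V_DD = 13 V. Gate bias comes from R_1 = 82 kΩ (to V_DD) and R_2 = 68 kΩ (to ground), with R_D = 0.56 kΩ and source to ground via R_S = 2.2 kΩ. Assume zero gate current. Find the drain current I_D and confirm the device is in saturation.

V_G = V_DD·R_2/(R_1+R_2) = 13×68/150 = 5.89 V.
Assume saturation: I_D = (k_n/2)(V_GS − V_t)² with V_GS = V_G − I_D·R_S = 5.89 − 2.2·I_D.
Substituting gives 5.81·I_D² − 21.6·I_D + 18.2 = 0, with roots I_D = 1.3 or 2.41 mA.
The root I_D = 2.41 mA gives V_GS = 0.582 V ≤ V_t, so take I_D = 1.3 mA.
Then V_GS = 3.04 V and V_DS = V_DD − I_D(R_D+R_S) = 13 − 1.3×2.76 = 9.42 V.
Saturation requires V_DS ≥ V_GS − V_t = 1.04 V; 9.42 ≥ 1.04 ✓.

I_D ≈ 1.3 mA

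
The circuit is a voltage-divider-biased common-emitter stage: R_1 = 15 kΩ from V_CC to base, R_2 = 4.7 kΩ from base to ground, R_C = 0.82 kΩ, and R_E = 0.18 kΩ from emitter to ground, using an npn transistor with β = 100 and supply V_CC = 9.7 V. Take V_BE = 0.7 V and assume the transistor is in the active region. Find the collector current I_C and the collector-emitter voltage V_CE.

I_C ≈ 7.4 mA, V_CE ≈ 2.3 V

Thevenize the base divider: V_Th = V_CC·R_2/(R_1+R_2) = 9.7×4.7/19.7 = 2.31 V, R_Th = R_1‖R_2 = 3.58 kΩ.
Base-emitter loop: V_Th = I_B·R_Th + V_BE + (β+1)I_B·R_E, so I_B = (2.31 − 0.7) / (3.58 + 101×0.18) = 0.0742 mA.
I_C = β·I_B = 100×0.0742 = 7.42 mA, and I_E = (β+1)I_B = 7.49 mA.
V_CE = V_CC − I_C·R_C − I_E·R_E = 9.7 − 7.42×0.82 − 7.49×0.18 = 2.27 V.
V_CE = 2.27 V > 0.2 V confirms active-region operation.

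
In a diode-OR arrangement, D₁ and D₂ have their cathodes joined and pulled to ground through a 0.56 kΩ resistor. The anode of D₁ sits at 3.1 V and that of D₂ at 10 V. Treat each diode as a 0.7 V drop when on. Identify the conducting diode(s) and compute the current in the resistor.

Only D₂ conducts; I_R ≈ 17 mA

Assume both conduct. Then node N would need to be at both 3.1−0.7 = 2.4 V and 10−0.7 = 9.3 V, which is impossible.
Assume only D₂ conducts: V_N = 10 − 0.7 = 9.3 V, so I_R = 9.3/0.56 = 16.6 mA.
Check D₁: its anode-to-cathode voltage is 3.1 − 9.3 = -6.2 V < 0.7 V, so it is off. The assumption is consistent.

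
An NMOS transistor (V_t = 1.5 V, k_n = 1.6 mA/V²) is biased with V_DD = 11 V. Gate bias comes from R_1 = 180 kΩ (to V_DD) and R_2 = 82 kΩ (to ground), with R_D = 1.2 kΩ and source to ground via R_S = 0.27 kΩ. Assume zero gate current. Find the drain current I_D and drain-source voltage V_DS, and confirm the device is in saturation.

I_D ≈ 1.7 mA, V_DS ≈ 8.4 V

V_G = V_DD·R_2/(R_1+R_2) = 11×82/262 = 3.44 V.
Assume saturation: I_D = (k_n/2)(V_GS − V_t)² with V_GS = V_G − I_D·R_S = 3.44 − 0.27·I_D.
Substituting gives 0.0583·I_D² − 1.84·I_D + 3.02 = 0, with roots I_D = 1.74 or 29.8 mA.
The root I_D = 29.8 mA gives V_GS = -4.6 V ≤ V_t, so take I_D = 1.74 mA.
Then V_GS = 2.97 V and V_DS = V_DD − I_D(R_D+R_S) = 11 − 1.74×1.47 = 8.45 V.
Saturation requires V_DS ≥ V_GS − V_t = 1.47 V; 8.45 ≥ 1.47 ✓.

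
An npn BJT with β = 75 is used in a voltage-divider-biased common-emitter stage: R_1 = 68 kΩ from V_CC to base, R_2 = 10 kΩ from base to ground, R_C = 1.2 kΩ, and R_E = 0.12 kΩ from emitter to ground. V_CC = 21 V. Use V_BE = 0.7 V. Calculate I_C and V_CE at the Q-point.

I_C ≈ 8.4 mA, V_CE ≈ 9.9 V

Thevenize the base divider: V_Th = V_CC·R_2/(R_1+R_2) = 21×10/78 = 2.69 V, R_Th = R_1‖R_2 = 8.72 kΩ.
Base-emitter loop: V_Th = I_B·R_Th + V_BE + (β+1)I_B·R_E, so I_B = (2.69 − 0.7) / (8.72 + 76×0.12) = 0.112 mA.
I_C = β·I_B = 75×0.112 = 8.38 mA, and I_E = (β+1)I_B = 8.49 mA.
V_CE = V_CC − I_C·R_C − I_E·R_E = 21 − 8.38×1.2 − 8.49×0.12 = 9.93 V.
V_CE = 9.93 V > 0.2 V confirms active-region operation.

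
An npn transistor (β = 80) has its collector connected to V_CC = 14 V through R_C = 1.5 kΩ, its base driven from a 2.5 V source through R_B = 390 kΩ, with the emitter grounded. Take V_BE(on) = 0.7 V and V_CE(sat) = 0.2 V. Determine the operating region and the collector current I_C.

active; I_C ≈ 0.37 mA

Assume active. Base-emitter loop: I_B = (V_BB − V_BE)/R_B = (2.5 − 0.7)/390 = 0.00462 mA.
I_C = β·I_B = 80×0.00462 = 0.369 mA.
V_CE = V_CC − I_C·R_C = 14 − 0.369×1.5 = 13.4 V > V_CE(sat), so the active-region assumption holds.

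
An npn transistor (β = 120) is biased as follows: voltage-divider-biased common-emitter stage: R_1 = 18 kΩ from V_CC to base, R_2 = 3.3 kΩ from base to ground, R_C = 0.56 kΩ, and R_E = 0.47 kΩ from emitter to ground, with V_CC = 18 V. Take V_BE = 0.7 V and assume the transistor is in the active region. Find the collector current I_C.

I_C ≈ 4.2 mA

Thevenize the base divider: V_Th = V_CC·R_2/(R_1+R_2) = 18×3.3/21.3 = 2.79 V, R_Th = R_1‖R_2 = 2.79 kΩ.
Base-emitter loop: V_Th = I_B·R_Th + V_BE + (β+1)I_B·R_E, so I_B = (2.79 − 0.7) / (2.79 + 121×0.47) = 0.035 mA.
I_C = β·I_B = 120×0.035 = 4.2 mA, and I_E = (β+1)I_B = 4.24 mA.
V_CE = V_CC − I_C·R_C − I_E·R_E = 18 − 4.2×0.56 − 4.24×0.47 = 13.7 V.
V_CE = 13.7 V > 0.2 V confirms active-region operation.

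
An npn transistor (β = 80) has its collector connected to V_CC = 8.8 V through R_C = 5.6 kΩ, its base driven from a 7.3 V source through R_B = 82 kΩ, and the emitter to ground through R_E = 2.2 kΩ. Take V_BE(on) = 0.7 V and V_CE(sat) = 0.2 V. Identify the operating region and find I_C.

Assume active: I_B = (7.3 − 0.7)/(82 + 81×2.2) = 0.0254 mA, I_C = β·I_B = 2.03 mA.
Then V_CE = 8.8 − 2.03×5.6 − 2.05×2.2 = -7.08 V < 0.2 V — the active assumption fails.
Re-solve with V_CE = 0.2 V. KCL at the emitter: V_E/R_E = (V_BB−0.7−V_E)/R_B + (V_CC−0.2−V_E)/R_C, giving V_E = 2.5 V.
I_C = (V_CC − 0.2 − V_E)/R_C = (8.6 − 2.5)/5.6 = 1.09 mA.
Check: I_B = (6.6 − 2.5)/82 = 0.0499 mA, and β·I_B = 4 mA > I_C, confirming saturation.

saturation; I_C ≈ 1.1 mA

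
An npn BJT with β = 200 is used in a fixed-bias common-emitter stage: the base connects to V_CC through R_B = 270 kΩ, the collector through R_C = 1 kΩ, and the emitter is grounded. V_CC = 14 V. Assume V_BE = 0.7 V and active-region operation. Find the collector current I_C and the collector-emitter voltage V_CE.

I_C ≈ 9.9 mA, V_CE ≈ 4.1 V

Base loop: V_CC = I_B·R_B + V_BE, so I_B = (14 − 0.7)/270 kΩ = 0.0493 mA.
In the active region I_C = β·I_B = 200 × 0.0493 = 9.85 mA.
Collector loop: V_CE = V_CC − I_C·R_C = 14 − 9.85×1 = 4.15 V.
Since V_CE = 4.15 V > V_CE(sat) ≈ 0.2 V, the transistor is in the active region as assumed.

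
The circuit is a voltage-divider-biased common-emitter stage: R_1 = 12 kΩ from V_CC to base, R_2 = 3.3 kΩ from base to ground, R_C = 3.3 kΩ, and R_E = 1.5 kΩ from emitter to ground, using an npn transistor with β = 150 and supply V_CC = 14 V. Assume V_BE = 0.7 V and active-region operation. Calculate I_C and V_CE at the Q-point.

I_C ≈ 1.5 mA, V_CE ≈ 6.7 V

Thevenize the base divider: V_Th = V_CC·R_2/(R_1+R_2) = 14×3.3/15.3 = 3.02 V, R_Th = R_1‖R_2 = 2.59 kΩ.
Base-emitter loop: V_Th = I_B·R_Th + V_BE + (β+1)I_B·R_E, so I_B = (3.02 − 0.7) / (2.59 + 151×1.5) = 0.0101 mA.
I_C = β·I_B = 150×0.0101 = 1.52 mA, and I_E = (β+1)I_B = 1.53 mA.
V_CE = V_CC − I_C·R_C − I_E·R_E = 14 − 1.52×3.3 − 1.53×1.5 = 6.69 V.
V_CE = 6.69 V > 0.2 V confirms active-region operation.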